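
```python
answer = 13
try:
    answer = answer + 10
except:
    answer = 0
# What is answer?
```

Step-by-step execution trace:
1. answer starts at 13.
2. try: `answer = answer + 10` → answer = 23. No exception raised.
3. `except` is skipped.
Result: 23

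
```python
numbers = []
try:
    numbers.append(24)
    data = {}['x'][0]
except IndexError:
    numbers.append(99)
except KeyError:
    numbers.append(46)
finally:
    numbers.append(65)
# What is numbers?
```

Step-by-step execution trace:
1. try: `numbers.append(24)` → numbers = [24].
2. `data = {}['x'][0]` raises KeyError.
3. `except IndexError` does not match KeyError; skipped.
4. `except KeyError` matches → `numbers.append(46)` → numbers = [24, 46].
5. finally always runs: `numbers.append(65)` → numbers = [24, 46, 65].
Result: [24, 46, 65]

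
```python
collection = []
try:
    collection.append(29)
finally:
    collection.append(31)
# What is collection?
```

Step-by-step execution trace:
1. try: `collection.append(29)` → collection = [29].
2. The try body completes without raising.
3. finally always runs: `collection.append(31)` → collection = [29, 31].
Result: [29, 31]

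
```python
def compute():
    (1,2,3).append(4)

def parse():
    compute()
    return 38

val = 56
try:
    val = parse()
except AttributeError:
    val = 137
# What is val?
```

Step-by-step execution trace:
1. val starts at 56.
2. try: `parse()` calls `compute()`.
3. `compute()` evaluates `(1,2,3).append(4)`, which raises AttributeError; it propagates through parse (uncaught).
4. `return 38` in parse is not reached; the assignment to val does not complete.
5. `except AttributeError` matches → val = 137.
Result: 137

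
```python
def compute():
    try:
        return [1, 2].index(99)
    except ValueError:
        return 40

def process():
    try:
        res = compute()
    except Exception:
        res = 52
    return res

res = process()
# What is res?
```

Step-by-step execution trace:
1. `process()` calls `compute()`.
2. In compute: `[1, 2].index(99)` raises ValueError; `except ValueError` catches it → returns 40.
3. In process: `res = compute()` → res = 40. No exception reaches process.
4. `except Exception` is skipped; process returns 40.
5. res = 40.
Result: 40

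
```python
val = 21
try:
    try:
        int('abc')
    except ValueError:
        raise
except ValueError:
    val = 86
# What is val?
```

Step-by-step execution trace:
1. Inner try: `int('abc')` raises ValueError.
2. Inner `except ValueError` matches; bare `raise` re-raises the same ValueError.
3. Outer `except ValueError` matches → val = 86.
Result: 86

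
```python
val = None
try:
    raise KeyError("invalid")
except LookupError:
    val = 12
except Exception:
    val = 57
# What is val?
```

Step-by-step execution trace:
1. `raise KeyError(...)` raises KeyError.
2. `except LookupError` matches (KeyError is a subclass of LookupError) → val = 12.
3. `except Exception` is not reached.
Result: 12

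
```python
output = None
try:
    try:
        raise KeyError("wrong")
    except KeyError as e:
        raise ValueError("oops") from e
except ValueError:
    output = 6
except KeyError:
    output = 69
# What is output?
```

Step-by-step execution trace:
1. Inner try raises KeyError; inner `except KeyError as e` catches it.
2. `raise ValueError(...) from e` raises ValueError (KeyError is attached as __cause__, but only ValueError is active).
3. Outer `except ValueError` matches → output = 6.
4. `except KeyError` is not reached.
Result: 6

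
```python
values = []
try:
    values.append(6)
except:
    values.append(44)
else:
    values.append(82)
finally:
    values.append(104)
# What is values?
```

Step-by-step execution trace:
1. try: `values.append(6)` → values = [6]. No exception raised.
2. `except` is skipped.
3. `else` runs: `values.append(82)` → values = [6, 82].
4. `finally` always runs: `values.append(104)` → values = [6, 82, 104].
Result: [6, 82, 104]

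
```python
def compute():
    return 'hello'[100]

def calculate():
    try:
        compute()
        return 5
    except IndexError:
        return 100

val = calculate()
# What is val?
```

Step-by-step execution trace:
1. `calculate()` calls `compute()`.
2. `compute()` evaluates `'hello'[100]`, which raises IndexError; it propagates to the caller.
3. `return 5` is not reached.
4. `except IndexError` in calculate matches → returns 100.
5. val = 100.
Result: 100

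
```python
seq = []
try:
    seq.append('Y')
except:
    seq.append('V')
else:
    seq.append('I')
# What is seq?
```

Step-by-step execution trace:
1. try: `seq.append('Y')` → seq = ['Y']. No exception raised.
2. `except` is skipped.
3. `else` runs (try completed without exception): `seq.append('I')` → seq = ['Y', 'I'].
Result: ['Y', 'I']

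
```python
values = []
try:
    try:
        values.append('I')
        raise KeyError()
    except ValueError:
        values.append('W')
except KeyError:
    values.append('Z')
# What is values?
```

Step-by-step execution trace:
1. Inner try: `values.append('I')` → values = ['I'].
2. `raise KeyError()` raises KeyError.
3. Inner `except ValueError` does not match KeyError; exception propagates to outer try.
4. Outer `except KeyError` matches → `values.append('Z')` → values = ['I', 'Z'].
Result: ['I', 'Z']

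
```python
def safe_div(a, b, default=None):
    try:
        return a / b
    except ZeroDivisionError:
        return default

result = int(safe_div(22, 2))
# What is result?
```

Step-by-step execution trace:
1. `safe_div(22, 2)` enters try: `return 22 / 2` → returns 11.0. No exception raised.
2. `except ZeroDivisionError` is skipped.
3. `int(11.0)` → 11 → result = 11.
Result: 11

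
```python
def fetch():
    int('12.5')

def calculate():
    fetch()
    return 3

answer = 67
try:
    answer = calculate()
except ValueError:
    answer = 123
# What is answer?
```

Step-by-step execution trace:
1. answer starts at 67.
2. try: `calculate()` calls `fetch()`.
3. `fetch()` evaluates `int('12.5')`, which raises ValueError; it propagates through calculate (uncaught).
4. `return 3` in calculate is not reached; the assignment to answer does not complete.
5. `except ValueError` matches → answer = 123.
Result: 123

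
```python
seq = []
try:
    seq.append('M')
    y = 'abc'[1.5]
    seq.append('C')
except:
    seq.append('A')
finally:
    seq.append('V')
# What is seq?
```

Step-by-step execution trace:
1. try: `seq.append('M')` → seq = ['M'].
2. `y = 'abc'[1.5]` raises TypeError; `seq.append('C')` is not reached.
3. bare `except` matches → `seq.append('A')` → seq = ['M', 'A'].
4. finally always runs: `seq.append('V')` → seq = ['M', 'A', 'V'].
Result: ['M', 'A', 'V']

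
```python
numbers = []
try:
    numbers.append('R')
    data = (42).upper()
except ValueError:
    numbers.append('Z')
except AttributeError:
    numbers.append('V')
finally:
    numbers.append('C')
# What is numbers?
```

Step-by-step execution trace:
1. try: `numbers.append('R')` → numbers = ['R'].
2. `data = (42).upper()` raises AttributeError.
3. `except ValueError` does not match AttributeError; skipped.
4. `except AttributeError` matches → `numbers.append('V')` → numbers = ['R', 'V'].
5. finally always runs: `numbers.append('C')` → numbers = ['R', 'V', 'C'].
Result: ['R', 'V', 'C']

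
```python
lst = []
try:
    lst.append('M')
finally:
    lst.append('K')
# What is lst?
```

Step-by-step execution trace:
1. try: `lst.append('M')` → lst = ['M'].
2. The try body completes without raising.
3. finally always runs: `lst.append('K')` → lst = ['M', 'K'].
Result: ['M', 'K']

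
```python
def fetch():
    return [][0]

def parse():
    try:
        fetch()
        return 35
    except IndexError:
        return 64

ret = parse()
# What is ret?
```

Step-by-step execution trace:
1. `parse()` calls `fetch()`.
2. `fetch()` evaluates `[][0]`, which raises IndexError; it propagates to the caller.
3. `return 35` is not reached.
4. `except IndexError` in parse matches → returns 64.
5. ret = 64.
Result: 64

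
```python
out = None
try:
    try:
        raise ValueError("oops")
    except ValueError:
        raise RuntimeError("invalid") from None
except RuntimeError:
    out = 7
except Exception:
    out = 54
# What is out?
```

Step-by-step execution trace:
1. Inner try raises ValueError; inner `except ValueError` catches it.
2. `raise RuntimeError(...) from None` raises RuntimeError (from None suppresses __context__, but the active exception is still RuntimeError).
3. Outer `except RuntimeError` matches → out = 7.
4. `except Exception` is not reached.
Result: 7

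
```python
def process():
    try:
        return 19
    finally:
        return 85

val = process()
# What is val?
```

Step-by-step execution trace:
1. `process()` enters try: `return 19` sets pending return value 19.
2. Before returning, `finally: return 85` runs and overrides the pending return.
3. process() returns 85 → val = 85.
Result: 85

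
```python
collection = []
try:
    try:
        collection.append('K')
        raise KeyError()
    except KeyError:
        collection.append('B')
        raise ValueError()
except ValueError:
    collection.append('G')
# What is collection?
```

Step-by-step execution trace:
1. Inner try: `collection.append('K')` → collection = ['K'].
2. `raise KeyError()` raises KeyError.
3. Inner `except KeyError` matches → `collection.append('B')` → collection = ['K', 'B'].
4. `raise ValueError()` raises ValueError; propagates to outer try.
5. Outer `except ValueError` matches → `collection.append('G')` → collection = ['K', 'B', 'G'].
Result: ['K', 'B', 'G']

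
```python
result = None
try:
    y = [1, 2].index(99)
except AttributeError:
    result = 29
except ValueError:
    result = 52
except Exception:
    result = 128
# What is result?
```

Step-by-step execution trace:
1. `y = [1, 2].index(99)` raises ValueError.
2. `except AttributeError` does not match ValueError; skipped.
3. `except ValueError` matches → result = 52.
4. Remaining except clauses are skipped.
Result: 52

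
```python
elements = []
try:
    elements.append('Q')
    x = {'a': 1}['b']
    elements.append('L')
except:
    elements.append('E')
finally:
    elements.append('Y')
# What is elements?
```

Step-by-step execution trace:
1. try: `elements.append('Q')` → elements = ['Q'].
2. `x = {'a': 1}['b']` raises KeyError; `elements.append('L')` is not reached.
3. bare `except` matches → `elements.append('E')` → elements = ['Q', 'E'].
4. finally always runs: `elements.append('Y')` → elements = ['Q', 'E', 'Y'].
Result: ['Q', 'E', 'Y']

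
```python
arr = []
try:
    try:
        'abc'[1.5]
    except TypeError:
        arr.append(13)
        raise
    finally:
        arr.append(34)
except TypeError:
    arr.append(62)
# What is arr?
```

Step-by-step execution trace:
1. Inner try: `'abc'[1.5]` raises TypeError.
2. Inner `except TypeError` matches → `arr.append(13)` → arr = [13].
3. bare `raise` re-raises TypeError.
4. Inner `finally` runs during unwinding: `arr.append(34)` → arr = [13, 34].
5. Outer `except TypeError` matches → `arr.append(62)` → arr = [13, 34, 62].
Result: [13, 34, 62]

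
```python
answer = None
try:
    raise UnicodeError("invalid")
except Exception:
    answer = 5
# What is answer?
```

Step-by-step execution trace:
1. `raise UnicodeError(...)` raises UnicodeError.
2. `except Exception` matches (UnicodeError is a subclass of Exception) → answer = 5.
Result: 5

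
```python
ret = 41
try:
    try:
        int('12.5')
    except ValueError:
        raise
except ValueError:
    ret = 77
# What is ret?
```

Step-by-step execution trace:
1. Inner try: `int('12.5')` raises ValueError.
2. Inner `except ValueError` matches; bare `raise` re-raises the same ValueError.
3. Outer `except ValueError` matches → ret = 77.
Result: 77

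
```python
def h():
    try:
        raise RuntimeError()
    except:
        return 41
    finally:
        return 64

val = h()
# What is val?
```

Step-by-step execution trace:
1. `h()` enters try: `raise RuntimeError()` raises RuntimeError.
2. bare `except` matches → `return 41` sets pending return value 41.
3. Before returning, `finally: return 64` runs and overrides the pending return.
4. h() returns 64 → val = 64.
Result: 64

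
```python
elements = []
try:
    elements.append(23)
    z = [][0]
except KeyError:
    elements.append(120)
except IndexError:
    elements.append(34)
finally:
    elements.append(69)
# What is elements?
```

Step-by-step execution trace:
1. try: `elements.append(23)` → elements = [23].
2. `z = [][0]` raises IndexError.
3. `except KeyError` does not match IndexError; skipped.
4. `except IndexError` matches → `elements.append(34)` → elements = [23, 34].
5. finally always runs: `elements.append(69)` → elements = [23, 34, 69].
Result: [23, 34, 69]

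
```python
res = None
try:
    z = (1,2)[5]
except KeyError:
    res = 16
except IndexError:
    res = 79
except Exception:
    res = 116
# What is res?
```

Step-by-step execution trace:
1. `z = (1,2)[5]` raises IndexError.
2. `except KeyError` does not match IndexError; skipped.
3. `except IndexError` matches → res = 79.
4. Remaining except clauses are skipped.
Result: 79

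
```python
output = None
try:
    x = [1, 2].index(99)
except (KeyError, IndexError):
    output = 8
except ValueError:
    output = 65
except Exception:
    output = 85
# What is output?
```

Step-by-step execution trace:
1. `x = [1, 2].index(99)` raises ValueError.
2. `except (KeyError, IndexError)` does not match ValueError; skipped.
3. `except ValueError` matches (exact type match) → output = 65.
4. `except Exception` is not reached.
Result: 65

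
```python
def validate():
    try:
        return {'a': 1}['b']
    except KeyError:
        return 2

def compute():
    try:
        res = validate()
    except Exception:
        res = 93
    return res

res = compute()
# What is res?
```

Step-by-step execution trace:
1. `compute()` calls `validate()`.
2. In validate: `{'a': 1}['b']` raises KeyError; `except KeyError` catches it → returns 2.
3. In compute: `res = validate()` → res = 2. No exception reaches compute.
4. `except Exception` is skipped; compute returns 2.
5. res = 2.
Result: 2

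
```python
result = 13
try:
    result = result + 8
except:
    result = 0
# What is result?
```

Step-by-step execution trace:
1. result starts at 13.
2. try: `result = result + 8` → result = 21. No exception raised.
3. `except` is skipped.
Result: 21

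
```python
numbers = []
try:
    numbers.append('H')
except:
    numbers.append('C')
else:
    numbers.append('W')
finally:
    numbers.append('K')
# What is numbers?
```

Step-by-step execution trace:
1. try: `numbers.append('H')` → numbers = ['H']. No exception raised.
2. `except` is skipped.
3. `else` runs: `numbers.append('W')` → numbers = ['H', 'W'].
4. `finally` always runs: `numbers.append('K')` → numbers = ['H', 'W', 'K'].
Result: ['H', 'W', 'K']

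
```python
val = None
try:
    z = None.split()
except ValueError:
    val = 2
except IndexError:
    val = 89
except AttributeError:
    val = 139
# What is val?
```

Step-by-step execution trace:
1. `z = None.split()` raises AttributeError.
2. `except ValueError` does not match AttributeError; skipped.
3. `except IndexError` does not match AttributeError; skipped.
4. `except AttributeError` matches → val = 139.
Result: 139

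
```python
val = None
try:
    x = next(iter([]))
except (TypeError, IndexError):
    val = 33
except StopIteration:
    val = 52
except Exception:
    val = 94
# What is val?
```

Step-by-step execution trace:
1. `x = next(iter([]))` raises StopIteration.
2. `except (TypeError, IndexError)` does not match StopIteration; skipped.
3. `except StopIteration` matches (exact type match) → val = 52.
4. `except Exception` is not reached.
Result: 52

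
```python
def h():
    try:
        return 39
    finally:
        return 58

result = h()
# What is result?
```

Step-by-step execution trace:
1. `h()` enters try: `return 39` sets pending return value 39.
2. Before returning, `finally: return 58` runs and overrides the pending return.
3. h() returns 58 → result = 58.
Result: 58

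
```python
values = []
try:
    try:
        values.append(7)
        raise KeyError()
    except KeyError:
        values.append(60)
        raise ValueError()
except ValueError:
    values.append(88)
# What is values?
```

Step-by-step execution trace:
1. Inner try: `values.append(7)` → values = [7].
2. `raise KeyError()` raises KeyError.
3. Inner `except KeyError` matches → `values.append(60)` → values = [7, 60].
4. `raise ValueError()` raises ValueError; propagates to outer try.
5. Outer `except ValueError` matches → `values.append(88)` → values = [7, 60, 88].
Result: [7, 60, 88]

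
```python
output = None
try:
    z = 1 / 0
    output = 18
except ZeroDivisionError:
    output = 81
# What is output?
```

Step-by-step execution trace:
1. `z = 1 / 0` raises ZeroDivisionError.
2. `output = 18` is not reached.
3. `except ZeroDivisionError` matches → output = 81.
Result: 81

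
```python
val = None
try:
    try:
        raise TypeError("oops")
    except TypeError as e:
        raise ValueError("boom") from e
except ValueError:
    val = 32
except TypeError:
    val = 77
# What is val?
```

Step-by-step execution trace:
1. Inner try raises TypeError; inner `except TypeError as e` catches it.
2. `raise ValueError(...) from e` raises ValueError (TypeError is attached as __cause__, but only ValueError is active).
3. Outer `except ValueError` matches → val = 32.
4. `except TypeError` is not reached.
Result: 32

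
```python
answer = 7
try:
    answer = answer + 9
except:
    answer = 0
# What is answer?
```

Step-by-step execution trace:
1. answer starts at 7.
2. try: `answer = answer + 9` → answer = 16. No exception raised.
3. `except` is skipped.
Result: 16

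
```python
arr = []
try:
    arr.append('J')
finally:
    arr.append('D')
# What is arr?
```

Step-by-step execution trace:
1. try: `arr.append('J')` → arr = ['J'].
2. The try body completes without raising.
3. finally always runs: `arr.append('D')` → arr = ['J', 'D'].
Result: ['J', 'D']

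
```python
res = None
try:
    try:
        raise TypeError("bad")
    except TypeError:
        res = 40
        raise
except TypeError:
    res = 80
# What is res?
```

Step-by-step execution trace:
1. Inner try: `raise TypeError("bad")` raises TypeError.
2. Inner `except TypeError` matches → res = 40.
3. bare `raise` re-raises the same TypeError.
4. Outer `except TypeError` matches → res = 80.
Result: 80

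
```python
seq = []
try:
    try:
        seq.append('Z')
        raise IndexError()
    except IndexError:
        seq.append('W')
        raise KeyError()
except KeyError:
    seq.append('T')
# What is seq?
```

Step-by-step execution trace:
1. Inner try: `seq.append('Z')` → seq = ['Z'].
2. `raise IndexError()` raises IndexError.
3. Inner `except IndexError` matches → `seq.append('W')` → seq = ['Z', 'W'].
4. `raise KeyError()` raises KeyError; propagates to outer try.
5. Outer `except KeyError` matches → `seq.append('T')` → seq = ['Z', 'W', 'T'].
Result: ['Z', 'W', 'T']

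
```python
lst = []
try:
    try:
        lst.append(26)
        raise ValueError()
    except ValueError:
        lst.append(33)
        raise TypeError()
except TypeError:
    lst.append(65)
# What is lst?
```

Step-by-step execution trace:
1. Inner try: `lst.append(26)` → lst = [26].
2. `raise ValueError()` raises ValueError.
3. Inner `except ValueError` matches → `lst.append(33)` → lst = [26, 33].
4. `raise TypeError()` raises TypeError; propagates to outer try.
5. Outer `except TypeError` matches → `lst.append(65)` → lst = [26, 33, 65].
Result: [26, 33, 65]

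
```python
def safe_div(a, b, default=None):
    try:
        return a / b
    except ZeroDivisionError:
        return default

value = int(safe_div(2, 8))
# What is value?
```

Step-by-step execution trace:
1. `safe_div(2, 8)` enters try: `return 2 / 8` → returns 0.25. No exception raised.
2. `except ZeroDivisionError` is skipped.
3. `int(0.25)` → 0 → value = 0.
Result: 0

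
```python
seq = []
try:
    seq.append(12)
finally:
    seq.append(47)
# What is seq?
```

Step-by-step execution trace:
1. try: `seq.append(12)` → seq = [12].
2. The try body completes without raising.
3. finally always runs: `seq.append(47)` → seq = [12, 47].
Result: [12, 47]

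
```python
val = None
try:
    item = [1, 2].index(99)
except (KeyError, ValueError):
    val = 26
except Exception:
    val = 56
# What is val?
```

Step-by-step execution trace:
1. `item = [1, 2].index(99)` raises ValueError.
2. `except (KeyError, ValueError)` matches (ValueError is in the tuple) → val = 26.
3. `except Exception` is not reached.
Result: 26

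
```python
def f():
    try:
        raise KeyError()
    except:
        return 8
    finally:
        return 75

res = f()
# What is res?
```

Step-by-step execution trace:
1. `f()` enters try: `raise KeyError()` raises KeyError.
2. bare `except` matches → `return 8` sets pending return value 8.
3. Before returning, `finally: return 75` runs and overrides the pending return.
4. f() returns 75 → res = 75.
Result: 75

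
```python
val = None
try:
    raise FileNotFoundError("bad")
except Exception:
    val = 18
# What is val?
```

Step-by-step execution trace:
1. `raise FileNotFoundError(...)` raises FileNotFoundError.
2. `except Exception` matches (FileNotFoundError is a subclass of Exception) → val = 18.
Result: 18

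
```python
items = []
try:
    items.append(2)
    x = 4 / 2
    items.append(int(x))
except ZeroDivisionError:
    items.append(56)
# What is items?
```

Step-by-step execution trace:
1. try: `items.append(2)` → items = [2].
2. `x = 4 / 2` → x = 2.0. No exception raised.
3. `items.append(int(x))` → items = [2, 2].
4. `except ZeroDivisionError` is skipped (no exception was raised).
Result: [2, 2]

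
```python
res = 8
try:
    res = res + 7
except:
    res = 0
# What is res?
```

Step-by-step execution trace:
1. res starts at 8.
2. try: `res = res + 7` → res = 15. No exception raised.
3. `except` is skipped.
Result: 15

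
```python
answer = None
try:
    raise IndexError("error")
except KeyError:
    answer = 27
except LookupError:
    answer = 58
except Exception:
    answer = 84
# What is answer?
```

Step-by-step execution trace:
1. `raise IndexError(...)` raises IndexError.
2. `except KeyError` does not match (IndexError is not a subclass of KeyError); skipped.
3. `except LookupError` matches (IndexError is a subclass of LookupError) → answer = 58.
4. `except Exception` is not reached.
Result: 58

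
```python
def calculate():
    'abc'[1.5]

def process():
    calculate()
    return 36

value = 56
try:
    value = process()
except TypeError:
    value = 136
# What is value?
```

Step-by-step execution trace:
1. value starts at 56.
2. try: `process()` calls `calculate()`.
3. `calculate()` evaluates `'abc'[1.5]`, which raises TypeError; it propagates through process (uncaught).
4. `return 36` in process is not reached; the assignment to value does not complete.
5. `except TypeError` matches → value = 136.
Result: 136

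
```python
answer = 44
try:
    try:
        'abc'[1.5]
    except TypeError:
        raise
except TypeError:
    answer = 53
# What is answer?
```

Step-by-step execution trace:
1. Inner try: `'abc'[1.5]` raises TypeError.
2. Inner `except TypeError` matches; bare `raise` re-raises the same TypeError.
3. Outer `except TypeError` matches → answer = 53.
Result: 53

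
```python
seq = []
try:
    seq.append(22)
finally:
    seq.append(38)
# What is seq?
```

Step-by-step execution trace:
1. try: `seq.append(22)` → seq = [22].
2. The try body completes without raising.
3. finally always runs: `seq.append(38)` → seq = [22, 38].
Result: [22, 38]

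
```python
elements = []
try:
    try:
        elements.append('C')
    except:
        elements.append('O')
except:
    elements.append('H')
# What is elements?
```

Step-by-step execution trace:
1. Inner try: `elements.append('C')` → elements = ['C']. No exception raised.
2. Inner `except` is skipped.
3. Inner try completes normally; outer `except` is skipped.
Result: ['C']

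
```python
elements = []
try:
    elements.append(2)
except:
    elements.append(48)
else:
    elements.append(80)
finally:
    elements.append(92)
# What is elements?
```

Step-by-step execution trace:
1. try: `elements.append(2)` → elements = [2]. No exception raised.
2. `except` is skipped.
3. `else` runs: `elements.append(80)` → elements = [2, 80].
4. `finally` always runs: `elements.append(92)` → elements = [2, 80, 92].
Result: [2, 80, 92]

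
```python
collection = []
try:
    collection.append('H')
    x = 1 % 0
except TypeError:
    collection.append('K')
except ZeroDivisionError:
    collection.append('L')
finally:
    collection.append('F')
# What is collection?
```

Step-by-step execution trace:
1. try: `collection.append('H')` → collection = ['H'].
2. `x = 1 % 0` raises ZeroDivisionError.
3. `except TypeError` does not match ZeroDivisionError; skipped.
4. `except ZeroDivisionError` matches → `collection.append('L')` → collection = ['H', 'L'].
5. finally always runs: `collection.append('F')` → collection = ['H', 'L', 'F'].
Result: ['H', 'L', 'F']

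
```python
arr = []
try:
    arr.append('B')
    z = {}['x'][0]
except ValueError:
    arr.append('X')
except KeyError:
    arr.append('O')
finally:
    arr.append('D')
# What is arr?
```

Step-by-step execution trace:
1. try: `arr.append('B')` → arr = ['B'].
2. `z = {}['x'][0]` raises KeyError.
3. `except ValueError` does not match KeyError; skipped.
4. `except KeyError` matches → `arr.append('O')` → arr = ['B', 'O'].
5. finally always runs: `arr.append('D')` → arr = ['B', 'O', 'D'].
Result: ['B', 'O', 'D']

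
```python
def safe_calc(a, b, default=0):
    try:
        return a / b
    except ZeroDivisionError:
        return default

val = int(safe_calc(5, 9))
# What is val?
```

Step-by-step execution trace:
1. `safe_calc(5, 9)` enters try: `return 5 / 9` → returns 0.5555555555555556. No exception raised.
2. `except ZeroDivisionError` is skipped.
3. `int(0.5555555555555556)` → 0 → val = 0.
Result: 0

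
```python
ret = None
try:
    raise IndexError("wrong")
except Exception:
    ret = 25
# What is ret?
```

Step-by-step execution trace:
1. `raise IndexError(...)` raises IndexError.
2. `except Exception` matches (IndexError is a subclass of Exception) → ret = 25.
Result: 25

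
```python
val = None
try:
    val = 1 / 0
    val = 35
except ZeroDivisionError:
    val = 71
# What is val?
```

Step-by-step execution trace:
1. `val = 1 / 0` raises ZeroDivisionError.
2. `val = 35` is not reached.
3. `except ZeroDivisionError` matches → val = 71.
Result: 71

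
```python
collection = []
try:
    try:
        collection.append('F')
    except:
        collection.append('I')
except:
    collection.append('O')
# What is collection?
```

Step-by-step execution trace:
1. Inner try: `collection.append('F')` → collection = ['F']. No exception raised.
2. Inner `except` is skipped.
3. Inner try completes normally; outer `except` is skipped.
Result: ['F']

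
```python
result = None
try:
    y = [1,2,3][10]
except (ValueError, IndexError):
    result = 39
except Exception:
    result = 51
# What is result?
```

Step-by-step execution trace:
1. `y = [1,2,3][10]` raises IndexError.
2. `except (ValueError, IndexError)` matches (IndexError is in the tuple) → result = 39.
3. `except Exception` is not reached.
Result: 39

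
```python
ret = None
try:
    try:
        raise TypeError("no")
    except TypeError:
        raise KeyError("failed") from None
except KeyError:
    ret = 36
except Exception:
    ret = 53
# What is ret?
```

Step-by-step execution trace:
1. Inner try raises TypeError; inner `except TypeError` catches it.
2. `raise KeyError(...) from None` raises KeyError (from None suppresses __context__, but the active exception is still KeyError).
3. Outer `except KeyError` matches → ret = 36.
4. `except Exception` is not reached.
Result: 36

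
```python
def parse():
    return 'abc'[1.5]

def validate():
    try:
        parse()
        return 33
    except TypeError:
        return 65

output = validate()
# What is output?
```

Step-by-step execution trace:
1. `validate()` calls `parse()`.
2. `parse()` evaluates `'abc'[1.5]`, which raises TypeError; it propagates to the caller.
3. `return 33` is not reached.
4. `except TypeError` in validate matches → returns 65.
5. output = 65.
Result: 65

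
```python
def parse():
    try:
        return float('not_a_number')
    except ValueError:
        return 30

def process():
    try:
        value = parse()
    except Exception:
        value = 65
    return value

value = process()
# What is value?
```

Step-by-step execution trace:
1. `process()` calls `parse()`.
2. In parse: `float('not_a_number')` raises ValueError; `except ValueError` catches it → returns 30.
3. In process: `value = parse()` → value = 30. No exception reaches process.
4. `except Exception` is skipped; process returns 30.
5. value = 30.
Result: 30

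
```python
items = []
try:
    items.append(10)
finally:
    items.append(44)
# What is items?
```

Step-by-step execution trace:
1. try: `items.append(10)` → items = [10].
2. The try body completes without raising.
3. finally always runs: `items.append(44)` → items = [10, 44].
Result: [10, 44]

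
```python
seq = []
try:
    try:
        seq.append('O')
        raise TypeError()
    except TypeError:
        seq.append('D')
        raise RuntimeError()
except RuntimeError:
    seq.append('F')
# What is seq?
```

Step-by-step execution trace:
1. Inner try: `seq.append('O')` → seq = ['O'].
2. `raise TypeError()` raises TypeError.
3. Inner `except TypeError` matches → `seq.append('D')` → seq = ['O', 'D'].
4. `raise RuntimeError()` raises RuntimeError; propagates to outer try.
5. Outer `except RuntimeError` matches → `seq.append('F')` → seq = ['O', 'D', 'F'].
Result: ['O', 'D', 'F']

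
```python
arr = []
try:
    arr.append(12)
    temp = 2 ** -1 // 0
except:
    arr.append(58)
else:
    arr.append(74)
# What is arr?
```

Step-by-step execution trace:
1. try: `arr.append(12)` → arr = [12].
2. `temp = 2 ** -1 // 0` raises ZeroDivisionError.
3. bare `except` matches → `arr.append(58)` → arr = [12, 58].
4. `else` is skipped (an exception was raised).
Result: [12, 58]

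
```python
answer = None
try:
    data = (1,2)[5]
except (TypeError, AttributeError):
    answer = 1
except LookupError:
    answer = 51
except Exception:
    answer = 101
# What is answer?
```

Step-by-step execution trace:
1. `data = (1,2)[5]` raises IndexError.
2. `except (TypeError, AttributeError)` does not match IndexError; skipped.
3. `except LookupError` matches (IndexError is a subclass of LookupError) → answer = 51.
4. `except Exception` is not reached.
Result: 51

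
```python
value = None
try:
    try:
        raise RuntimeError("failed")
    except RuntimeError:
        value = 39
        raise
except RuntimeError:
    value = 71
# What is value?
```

Step-by-step execution trace:
1. Inner try: `raise RuntimeError("failed")` raises RuntimeError.
2. Inner `except RuntimeError` matches → value = 39.
3. bare `raise` re-raises the same RuntimeError.
4. Outer `except RuntimeError` matches → value = 71.
Result: 71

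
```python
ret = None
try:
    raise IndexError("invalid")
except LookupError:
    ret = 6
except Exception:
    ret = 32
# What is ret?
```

Step-by-step execution trace:
1. `raise IndexError(...)` raises IndexError.
2. `except LookupError` matches (IndexError is a subclass of LookupError) → ret = 6.
3. `except Exception` is not reached.
Result: 6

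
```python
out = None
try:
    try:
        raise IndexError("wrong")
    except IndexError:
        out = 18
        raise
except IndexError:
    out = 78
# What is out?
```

Step-by-step execution trace:
1. Inner try: `raise IndexError("wrong")` raises IndexError.
2. Inner `except IndexError` matches → out = 18.
3. bare `raise` re-raises the same IndexError.
4. Outer `except IndexError` matches → out = 78.
Result: 78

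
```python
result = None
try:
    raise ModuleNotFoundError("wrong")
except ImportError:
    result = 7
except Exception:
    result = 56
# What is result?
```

Step-by-step execution trace:
1. `raise ModuleNotFoundError(...)` raises ModuleNotFoundError.
2. `except ImportError` matches (ModuleNotFoundError is a subclass of ImportError) → result = 7.
3. `except Exception` is not reached.
Result: 7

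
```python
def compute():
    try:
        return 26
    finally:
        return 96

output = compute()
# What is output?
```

Step-by-step execution trace:
1. `compute()` enters try: `return 26` sets pending return value 26.
2. Before returning, `finally: return 96` runs and overrides the pending return.
3. compute() returns 96 → output = 96.
Result: 96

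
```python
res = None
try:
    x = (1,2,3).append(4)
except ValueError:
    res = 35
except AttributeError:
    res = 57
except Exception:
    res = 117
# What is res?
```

Step-by-step execution trace:
1. `x = (1,2,3).append(4)` raises AttributeError.
2. `except ValueError` does not match AttributeError; skipped.
3. `except AttributeError` matches → res = 57.
4. Remaining except clauses are skipped.
Result: 57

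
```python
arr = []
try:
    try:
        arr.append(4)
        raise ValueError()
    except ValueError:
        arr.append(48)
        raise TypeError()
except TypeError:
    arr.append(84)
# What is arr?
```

Step-by-step execution trace:
1. Inner try: `arr.append(4)` → arr = [4].
2. `raise ValueError()` raises ValueError.
3. Inner `except ValueError` matches → `arr.append(48)` → arr = [4, 48].
4. `raise TypeError()` raises TypeError; propagates to outer try.
5. Outer `except TypeError` matches → `arr.append(84)` → arr = [4, 48, 84].
Result: [4, 48, 84]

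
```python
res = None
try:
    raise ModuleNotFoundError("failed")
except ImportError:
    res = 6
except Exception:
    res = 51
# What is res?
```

Step-by-step execution trace:
1. `raise ModuleNotFoundError(...)` raises ModuleNotFoundError.
2. `except ImportError` matches (ModuleNotFoundError is a subclass of ImportError) → res = 6.
3. `except Exception` is not reached.
Result: 6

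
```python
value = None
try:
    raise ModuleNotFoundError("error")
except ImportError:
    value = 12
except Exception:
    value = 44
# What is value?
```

Step-by-step execution trace:
1. `raise ModuleNotFoundError(...)` raises ModuleNotFoundError.
2. `except ImportError` matches (ModuleNotFoundError is a subclass of ImportError) → value = 12.
3. `except Exception` is not reached.
Result: 12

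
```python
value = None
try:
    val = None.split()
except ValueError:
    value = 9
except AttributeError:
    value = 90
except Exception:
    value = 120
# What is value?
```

Step-by-step execution trace:
1. `val = None.split()` raises AttributeError.
2. `except ValueError` does not match AttributeError; skipped.
3. `except AttributeError` matches → value = 90.
4. Remaining except clauses are skipped.
Result: 90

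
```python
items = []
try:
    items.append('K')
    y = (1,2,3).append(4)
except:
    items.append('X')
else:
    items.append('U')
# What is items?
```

Step-by-step execution trace:
1. try: `items.append('K')` → items = ['K'].
2. `y = (1,2,3).append(4)` raises AttributeError.
3. bare `except` matches → `items.append('X')` → items = ['K', 'X'].
4. `else` is skipped (an exception was raised).
Result: ['K', 'X']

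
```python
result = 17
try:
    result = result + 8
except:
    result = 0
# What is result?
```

Step-by-step execution trace:
1. result starts at 17.
2. try: `result = result + 8` → result = 25. No exception raised.
3. `except` is skipped.
Result: 25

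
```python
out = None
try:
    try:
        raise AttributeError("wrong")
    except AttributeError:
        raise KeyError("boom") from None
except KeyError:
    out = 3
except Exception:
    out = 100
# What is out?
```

Step-by-step execution trace:
1. Inner try raises AttributeError; inner `except AttributeError` catches it.
2. `raise KeyError(...) from None` raises KeyError (from None suppresses __context__, but the active exception is still KeyError).
3. Outer `except KeyError` matches → out = 3.
4. `except Exception` is not reached.
Result: 3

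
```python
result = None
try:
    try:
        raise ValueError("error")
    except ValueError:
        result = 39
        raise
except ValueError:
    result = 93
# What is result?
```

Step-by-step execution trace:
1. Inner try: `raise ValueError("error")` raises ValueError.
2. Inner `except ValueError` matches → result = 39.
3. bare `raise` re-raises the same ValueError.
4. Outer `except ValueError` matches → result = 93.
Result: 93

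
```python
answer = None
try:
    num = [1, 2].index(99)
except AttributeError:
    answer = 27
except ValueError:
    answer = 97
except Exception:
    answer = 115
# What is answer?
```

Step-by-step execution trace:
1. `num = [1, 2].index(99)` raises ValueError.
2. `except AttributeError` does not match ValueError; skipped.
3. `except ValueError` matches → answer = 97.
4. Remaining except clauses are skipped.
Result: 97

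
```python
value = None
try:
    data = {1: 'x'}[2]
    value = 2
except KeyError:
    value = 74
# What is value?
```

Step-by-step execution trace:
1. `data = {1: 'x'}[2]` raises KeyError.
2. `value = 2` is not reached.
3. `except KeyError` matches → value = 74.
Result: 74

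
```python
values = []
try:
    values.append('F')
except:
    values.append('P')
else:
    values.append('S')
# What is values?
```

Step-by-step execution trace:
1. try: `values.append('F')` → values = ['F']. No exception raised.
2. `except` is skipped.
3. `else` runs (try completed without exception): `values.append('S')` → values = ['F', 'S'].
Result: ['F', 'S']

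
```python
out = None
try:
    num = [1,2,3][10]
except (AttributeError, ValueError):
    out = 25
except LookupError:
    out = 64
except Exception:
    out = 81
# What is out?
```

Step-by-step execution trace:
1. `num = [1,2,3][10]` raises IndexError.
2. `except (AttributeError, ValueError)` does not match IndexError; skipped.
3. `except LookupError` matches (IndexError is a subclass of LookupError) → out = 64.
4. `except Exception` is not reached.
Result: 64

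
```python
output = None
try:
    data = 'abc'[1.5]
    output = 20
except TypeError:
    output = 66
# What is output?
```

Step-by-step execution trace:
1. `data = 'abc'[1.5]` raises TypeError.
2. `output = 20` is not reached.
3. `except TypeError` matches → output = 66.
Result: 66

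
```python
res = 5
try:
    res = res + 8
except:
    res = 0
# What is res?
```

Step-by-step execution trace:
1. res starts at 5.
2. try: `res = res + 8` → res = 13. No exception raised.
3. `except` is skipped.
Result: 13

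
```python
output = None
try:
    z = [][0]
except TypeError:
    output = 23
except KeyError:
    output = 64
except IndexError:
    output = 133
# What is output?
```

Step-by-step execution trace:
1. `z = [][0]` raises IndexError.
2. `except TypeError` does not match IndexError; skipped.
3. `except KeyError` does not match IndexError; skipped.
4. `except IndexError` matches → output = 133.
Result: 133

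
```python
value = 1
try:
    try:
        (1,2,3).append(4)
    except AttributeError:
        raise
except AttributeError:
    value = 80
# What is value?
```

Step-by-step execution trace:
1. Inner try: `(1,2,3).append(4)` raises AttributeError.
2. Inner `except AttributeError` matches; bare `raise` re-raises the same AttributeError.
3. Outer `except AttributeError` matches → value = 80.
Result: 80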